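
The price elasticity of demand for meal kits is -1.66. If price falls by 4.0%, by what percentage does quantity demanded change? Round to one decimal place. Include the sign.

%ΔQ ≈ ε × %ΔP = (-1.66)(-4.0%) = 6.64%.

6.6%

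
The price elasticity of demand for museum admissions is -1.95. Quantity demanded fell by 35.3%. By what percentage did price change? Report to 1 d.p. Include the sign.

%ΔP ≈ %ΔQ / ε = (-35.3%)/(-1.95) = 18.10%.

18.1%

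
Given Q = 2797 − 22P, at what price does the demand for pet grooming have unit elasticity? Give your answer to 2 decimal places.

For linear demand Q = a − bP, ε = −bP/(a − bP). |ε| = 1 when bP = a − bP, i.e. P = a/(2b).
P = 2797/(2·22) = 2797/44 = 63.5682.

63.57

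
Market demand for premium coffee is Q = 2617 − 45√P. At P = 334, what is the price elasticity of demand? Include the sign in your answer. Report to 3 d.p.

-0.229

At P = 334, Q = 1794.595.
dQ/dP = −45/(2√P) = -1.231.
ε = (dQ/dP)(P/Q) = (-1.231)(334/1794.595).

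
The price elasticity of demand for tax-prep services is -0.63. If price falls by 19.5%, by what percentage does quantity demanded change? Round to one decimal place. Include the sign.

%ΔQ ≈ ε × %ΔP = (-0.63)(-19.5%) = 12.29%.

12.3%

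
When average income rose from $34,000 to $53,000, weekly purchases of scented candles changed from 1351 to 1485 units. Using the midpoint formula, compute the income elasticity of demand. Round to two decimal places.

ΔQ = 134, ΔI = 19000. Midpoints: Ī = 43,500, Q̄ = 1418.0.
ε_I = (ΔQ/ΔI)(Ī/Q̄) = (134/19000)(43500/1418.0).

0.22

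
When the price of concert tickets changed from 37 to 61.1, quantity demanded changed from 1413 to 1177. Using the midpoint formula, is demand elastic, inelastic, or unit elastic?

Arc ε ≈ -0.371.
|ε| = 0.37 < 1.

inelastic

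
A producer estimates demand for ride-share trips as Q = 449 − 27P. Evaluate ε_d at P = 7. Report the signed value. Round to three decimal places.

At P = 7, Q = 260.
dQ/dP = −27.
ε = (dQ/dP)(P/Q) = (-27)(7/260).

-0.727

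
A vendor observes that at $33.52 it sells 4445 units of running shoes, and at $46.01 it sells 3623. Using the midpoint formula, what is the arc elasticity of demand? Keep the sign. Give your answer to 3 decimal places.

ΔQ = 3623 − 4445 = -822; ΔP = 46.01 − 33.52 = 12.49.
Midpoints: P̄ = 39.77, Q̄ = 4034.0.
ε = (ΔQ/ΔP)(P̄/Q̄) = (-822/12.49)(39.77/4034.0).

-0.649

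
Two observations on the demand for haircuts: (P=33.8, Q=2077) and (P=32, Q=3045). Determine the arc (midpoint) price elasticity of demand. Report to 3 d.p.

ΔQ = 3045 − 2077 = 968; ΔP = 32 − 33.8 = -1.8.
Midpoints: P̄ = 32.90, Q̄ = 2561.0.
ε = (ΔQ/ΔP)(P̄/Q̄) = (968/-1.8)(32.90/2561.0).

-6.909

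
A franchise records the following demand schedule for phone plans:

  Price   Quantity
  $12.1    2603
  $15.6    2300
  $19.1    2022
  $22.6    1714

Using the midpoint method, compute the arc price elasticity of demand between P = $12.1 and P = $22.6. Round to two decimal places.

At P = 12.1, Q = 2603; at P = 22.6, Q = 1714.
ΔQ = -889, ΔP = 10.5. Midpoints: P̄ = 17.35, Q̄ = 2158.5.
ε = (ΔQ/ΔP)(P̄/Q̄) = (-889/10.5)(17.35/2158.5).

-0.68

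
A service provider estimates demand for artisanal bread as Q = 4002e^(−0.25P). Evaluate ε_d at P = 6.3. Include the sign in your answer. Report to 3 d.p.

-1.575

At P = 6.3, Q = 828.444.
dQ/dP = −0.25·4002e^(−0.25P) = −0.25Q = -207.111.
ε = (dQ/dP)(P/Q) = (-207.111)(6.3/828.444).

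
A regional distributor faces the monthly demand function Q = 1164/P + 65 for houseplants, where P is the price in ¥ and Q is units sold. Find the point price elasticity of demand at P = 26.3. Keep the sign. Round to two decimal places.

At P = 26.3, Q = 109.259.
dQ/dP = −1164/P² = -1.683.
ε = (dQ/dP)(P/Q) = (-1.683)(26.3/109.259).
|ε| < 1, so demand is inelastic at this price.

-0.41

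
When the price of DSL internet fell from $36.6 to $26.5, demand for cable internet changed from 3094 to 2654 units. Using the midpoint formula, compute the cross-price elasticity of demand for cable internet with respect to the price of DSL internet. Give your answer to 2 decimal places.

0.48

ΔQ_x = 2654 − 3094 = -440; ΔP_y = 26.5 − 36.6 = -10.1.
Midpoints: P̄_y = 31.55, Q̄_x = 2874.0.
ε_xy = (ΔQ_x/ΔP_y)(P̄_y/Q̄_x) = (-440/-10.1)(31.55/2874.0).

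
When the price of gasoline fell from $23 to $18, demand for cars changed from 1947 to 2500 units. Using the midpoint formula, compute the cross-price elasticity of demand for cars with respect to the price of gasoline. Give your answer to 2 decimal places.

-1.02

ΔQ_x = 2500 − 1947 = 553; ΔP_y = 18 − 23 = -5.
Midpoints: P̄_y = 20.50, Q̄_x = 2223.5.
ε_xy = (ΔQ_x/ΔP_y)(P̄_y/Q̄_x) = (553/-5)(20.50/2223.5).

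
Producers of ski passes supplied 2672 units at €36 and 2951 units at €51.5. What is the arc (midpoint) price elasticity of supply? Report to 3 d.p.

ΔQ = 2951 − 2672 = 279; ΔP = 51.5 − 36 = 15.5.
Midpoints: P̄ = 43.75, Q̄ = 2811.5.
ε_s = (ΔQ/ΔP)(P̄/Q̄) = (279/15.5)(43.75/2811.5).

0.280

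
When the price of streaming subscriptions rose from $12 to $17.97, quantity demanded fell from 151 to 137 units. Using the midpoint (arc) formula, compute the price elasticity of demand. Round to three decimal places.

ΔQ = 137 − 151 = -14; ΔP = 17.97 − 12 = 5.97.
Midpoints: P̄ = 14.98, Q̄ = 144.0.
ε = (ΔQ/ΔP)(P̄/Q̄) = (-14/5.97)(14.98/144.0).

-0.244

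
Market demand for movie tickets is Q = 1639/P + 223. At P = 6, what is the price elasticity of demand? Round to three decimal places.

At P = 6, Q = 496.167.
dQ/dP = −1639/P² = -45.528.
ε = (dQ/dP)(P/Q) = (-45.528)(6/496.167).
|ε| < 1, so demand is inelastic at this price.

-0.551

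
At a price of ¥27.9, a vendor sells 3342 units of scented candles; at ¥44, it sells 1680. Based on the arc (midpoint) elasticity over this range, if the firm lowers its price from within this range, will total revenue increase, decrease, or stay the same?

Arc ε = (-1662/16.1)(35.95/2511.0) ≈ -1.478.
|ε| = 1.48 > 1, so demand is elastic. A price cut therefore raises total revenue.

increase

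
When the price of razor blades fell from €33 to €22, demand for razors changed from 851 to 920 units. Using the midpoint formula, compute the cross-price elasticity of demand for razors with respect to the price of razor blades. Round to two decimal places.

-0.19

ΔQ_x = 920 − 851 = 69; ΔP_y = 22 − 33 = -11.
Midpoints: P̄_y = 27.50, Q̄_x = 885.5.
ε_xy = (ΔQ_x/ΔP_y)(P̄_y/Q̄_x) = (69/-11)(27.50/885.5).
ε_xy < 0, so the goods are complements.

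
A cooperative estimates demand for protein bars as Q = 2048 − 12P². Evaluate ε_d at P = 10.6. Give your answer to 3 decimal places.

At P = 10.6, Q = 699.680.
dQ/dP = −24P = -254.400.
ε = (dQ/dP)(P/Q) = (-254.400)(10.6/699.680).
|ε| > 1, so demand is elastic at this price.

-3.854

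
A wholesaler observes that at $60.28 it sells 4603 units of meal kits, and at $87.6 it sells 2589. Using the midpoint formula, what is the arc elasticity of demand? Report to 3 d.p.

ΔQ = 2589 − 4603 = -2014; ΔP = 87.6 − 60.28 = 27.32.
Midpoints: P̄ = 73.94, Q̄ = 3596.0.
ε = (ΔQ/ΔP)(P̄/Q̄) = (-2014/27.32)(73.94/3596.0).

-1.516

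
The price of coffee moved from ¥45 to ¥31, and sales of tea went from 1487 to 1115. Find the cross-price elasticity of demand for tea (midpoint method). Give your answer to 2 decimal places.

0.78

ΔQ_x = 1115 − 1487 = -372; ΔP_y = 31 − 45 = -14.
Midpoints: P̄_y = 38.00, Q̄_x = 1301.0.
ε_xy = (ΔQ_x/ΔP_y)(P̄_y/Q̄_x) = (-372/-14)(38.00/1301.0).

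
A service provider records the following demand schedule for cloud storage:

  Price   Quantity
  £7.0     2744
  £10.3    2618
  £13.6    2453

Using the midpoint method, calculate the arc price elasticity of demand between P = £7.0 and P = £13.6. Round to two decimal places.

-0.17

At P = 7.0, Q = 2744; at P = 13.6, Q = 2453.
ΔQ = -291, ΔP = 6.6. Midpoints: P̄ = 10.30, Q̄ = 2598.5.
ε = (ΔQ/ΔP)(P̄/Q̄) = (-291/6.6)(10.30/2598.5).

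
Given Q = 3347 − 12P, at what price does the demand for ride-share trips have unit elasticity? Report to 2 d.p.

139.46

For linear demand Q = a − bP, ε = −bP/(a − bP). |ε| = 1 when bP = a − bP, i.e. P = a/(2b).
P = 3347/(2·12) = 3347/24 = 139.4583.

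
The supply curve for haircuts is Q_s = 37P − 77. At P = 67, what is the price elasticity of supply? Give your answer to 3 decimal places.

At P = 67, Q_s = 2402.
dQ_s/dP = 37.
ε_s = (dQ_s/dP)(P/Q_s) = (37)(67/2402).

1.032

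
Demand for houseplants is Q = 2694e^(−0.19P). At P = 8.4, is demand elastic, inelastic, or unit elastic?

Q = 546.089, dQ/dP = -103.757.
ε = (dQ/dP)(P/Q) ≈ -1.596.
|ε| = 1.60 > 1.

elastic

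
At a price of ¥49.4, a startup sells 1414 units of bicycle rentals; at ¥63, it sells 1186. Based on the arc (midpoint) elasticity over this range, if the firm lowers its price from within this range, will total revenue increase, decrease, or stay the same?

Arc ε = (-228/13.6)(56.20/1300.0) ≈ -0.725.
|ε| = 0.72 < 1, so demand is inelastic. A price cut therefore reduces total revenue.

decrease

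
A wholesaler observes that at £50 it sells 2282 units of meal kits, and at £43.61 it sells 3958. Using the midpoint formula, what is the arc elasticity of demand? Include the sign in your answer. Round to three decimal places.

-3.935

ΔQ = 3958 − 2282 = 1676; ΔP = 43.61 − 50 = -6.39.
Midpoints: P̄ = 46.80, Q̄ = 3120.0.
ε = (ΔQ/ΔP)(P̄/Q̄) = (1676/-6.39)(46.80/3120.0).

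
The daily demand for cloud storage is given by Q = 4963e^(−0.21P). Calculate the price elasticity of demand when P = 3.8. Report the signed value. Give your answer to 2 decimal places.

At P = 3.8, Q = 2234.484.
dQ/dP = −0.21·4963e^(−0.21P) = −0.21Q = -469.242.
ε = (dQ/dP)(P/Q) = (-469.242)(3.8/2234.484).

-0.80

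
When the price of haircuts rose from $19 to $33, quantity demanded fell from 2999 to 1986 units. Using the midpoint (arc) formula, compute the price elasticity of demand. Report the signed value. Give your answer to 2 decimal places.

ΔQ = 1986 − 2999 = -1013; ΔP = 33 − 19 = 14.
Midpoints: P̄ = 26.00, Q̄ = 2492.5.
ε = (ΔQ/ΔP)(P̄/Q̄) = (-1013/14)(26.00/2492.5).

-0.75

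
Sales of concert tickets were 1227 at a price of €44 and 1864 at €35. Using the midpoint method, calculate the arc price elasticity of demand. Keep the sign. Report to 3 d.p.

ΔQ = 1864 − 1227 = 637; ΔP = 35 − 44 = -9.
Midpoints: P̄ = 39.50, Q̄ = 1545.5.
ε = (ΔQ/ΔP)(P̄/Q̄) = (637/-9)(39.50/1545.5).

-1.809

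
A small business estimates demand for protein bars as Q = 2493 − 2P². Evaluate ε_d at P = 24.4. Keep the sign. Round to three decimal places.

-1.829

At P = 24.4, Q = 1302.280.
dQ/dP = −4P = -97.600.
ε = (dQ/dP)(P/Q) = (-97.600)(24.4/1302.280).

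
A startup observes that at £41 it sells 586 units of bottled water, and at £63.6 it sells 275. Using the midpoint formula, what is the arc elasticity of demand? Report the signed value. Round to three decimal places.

-1.672

ΔQ = 275 − 586 = -311; ΔP = 63.6 − 41 = 22.6.
Midpoints: P̄ = 52.30, Q̄ = 430.5.
ε = (ΔQ/ΔP)(P̄/Q̄) = (-311/22.6)(52.30/430.5).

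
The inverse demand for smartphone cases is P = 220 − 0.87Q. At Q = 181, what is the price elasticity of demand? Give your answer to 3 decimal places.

At Q = 181, P = 220 − 0.87(181) = 62.53.
dP/dQ = −0.87, so dQ/dP = 1/(−0.87) = -1.149.
ε = (dQ/dP)(P/Q) = (-1.149)(62.53/181).

-0.397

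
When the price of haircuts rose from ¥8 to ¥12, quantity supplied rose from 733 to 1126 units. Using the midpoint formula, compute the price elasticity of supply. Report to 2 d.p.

1.06

ΔQ = 1126 − 733 = 393; ΔP = 12 − 8 = 4.
Midpoints: P̄ = 10.00, Q̄ = 929.5.
ε_s = (ΔQ/ΔP)(P̄/Q̄) = (393/4)(10.00/929.5).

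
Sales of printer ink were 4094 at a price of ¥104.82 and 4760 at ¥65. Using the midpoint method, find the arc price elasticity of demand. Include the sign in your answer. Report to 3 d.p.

-0.321

ΔQ = 4760 − 4094 = 666; ΔP = 65 − 104.82 = -39.82.
Midpoints: P̄ = 84.91, Q̄ = 4427.0.
ε = (ΔQ/ΔP)(P̄/Q̄) = (666/-39.82)(84.91/4427.0).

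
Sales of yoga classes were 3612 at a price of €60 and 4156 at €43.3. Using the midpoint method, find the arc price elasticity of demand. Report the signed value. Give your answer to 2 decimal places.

ΔQ = 4156 − 3612 = 544; ΔP = 43.3 − 60 = -16.7.
Midpoints: P̄ = 51.65, Q̄ = 3884.0.
ε = (ΔQ/ΔP)(P̄/Q̄) = (544/-16.7)(51.65/3884.0).

-0.43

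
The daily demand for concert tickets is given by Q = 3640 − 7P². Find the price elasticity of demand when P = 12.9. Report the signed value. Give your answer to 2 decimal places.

At P = 12.9, Q = 2475.130.
dQ/dP = −14P = -180.600.
ε = (dQ/dP)(P/Q) = (-180.600)(12.9/2475.130).
|ε| < 1, so demand is inelastic at this price.

-0.94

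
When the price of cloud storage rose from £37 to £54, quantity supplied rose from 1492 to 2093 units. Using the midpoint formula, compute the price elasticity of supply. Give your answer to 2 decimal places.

0.90

ΔQ = 2093 − 1492 = 601; ΔP = 54 − 37 = 17.
Midpoints: P̄ = 45.50, Q̄ = 1792.5.
ε_s = (ΔQ/ΔP)(P̄/Q̄) = (601/17)(45.50/1792.5).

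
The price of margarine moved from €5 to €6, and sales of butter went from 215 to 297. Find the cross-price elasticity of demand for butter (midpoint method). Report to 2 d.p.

ΔQ_x = 297 − 215 = 82; ΔP_y = 6 − 5 = 1.
Midpoints: P̄_y = 5.50, Q̄_x = 256.0.
ε_xy = (ΔQ_x/ΔP_y)(P̄_y/Q̄_x) = (82/1)(5.50/256.0).

1.76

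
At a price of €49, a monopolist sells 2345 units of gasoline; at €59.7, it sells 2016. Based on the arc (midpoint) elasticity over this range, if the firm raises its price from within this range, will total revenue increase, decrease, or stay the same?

increase

Arc ε = (-329/10.7)(54.35/2180.5) ≈ -0.766.
|ε| = 0.77 < 1, so demand is inelastic. A price rise therefore raises total revenue.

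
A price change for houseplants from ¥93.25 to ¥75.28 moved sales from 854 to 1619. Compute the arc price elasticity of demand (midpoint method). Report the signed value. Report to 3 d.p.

ΔQ = 1619 − 854 = 765; ΔP = 75.28 − 93.25 = -17.97.
Midpoints: P̄ = 84.27, Q̄ = 1236.5.
ε = (ΔQ/ΔP)(P̄/Q̄) = (765/-17.97)(84.27/1236.5).

-2.901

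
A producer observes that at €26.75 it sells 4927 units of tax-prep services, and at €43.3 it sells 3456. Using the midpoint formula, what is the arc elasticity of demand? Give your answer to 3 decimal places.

ΔQ = 3456 − 4927 = -1471; ΔP = 43.3 − 26.75 = 16.55.
Midpoints: P̄ = 35.02, Q̄ = 4191.5.
ε = (ΔQ/ΔP)(P̄/Q̄) = (-1471/16.55)(35.02/4191.5).

-0.743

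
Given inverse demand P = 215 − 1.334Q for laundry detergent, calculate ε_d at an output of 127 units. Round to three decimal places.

At Q = 127, P = 215 − 1.334(127) = 45.58.
dP/dQ = −1.334, so dQ/dP = 1/(−1.334) = -0.750.
ε = (dQ/dP)(P/Q) = (-0.750)(45.58/127).

-0.269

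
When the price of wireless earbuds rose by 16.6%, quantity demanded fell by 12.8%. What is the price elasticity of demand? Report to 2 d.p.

ε = %ΔQ / %ΔP = (-12.8)/(16.6) = -0.771.

-0.77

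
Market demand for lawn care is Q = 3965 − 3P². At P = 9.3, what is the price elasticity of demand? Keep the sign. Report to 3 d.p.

-0.140

At P = 9.3, Q = 3705.530.
dQ/dP = −6P = -55.800.
ε = (dQ/dP)(P/Q) = (-55.800)(9.3/3705.530).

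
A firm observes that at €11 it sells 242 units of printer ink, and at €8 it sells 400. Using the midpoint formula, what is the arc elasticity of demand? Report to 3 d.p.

-1.559

ΔQ = 400 − 242 = 158; ΔP = 8 − 11 = -3.
Midpoints: P̄ = 9.50, Q̄ = 321.0.
ε = (ΔQ/ΔP)(P̄/Q̄) = (158/-3)(9.50/321.0).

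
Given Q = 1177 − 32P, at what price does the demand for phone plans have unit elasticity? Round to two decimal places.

18.39

For linear demand Q = a − bP, ε = −bP/(a − bP). |ε| = 1 when bP = a − bP, i.e. P = a/(2b).
P = 1177/(2·32) = 1177/64 = 18.3906.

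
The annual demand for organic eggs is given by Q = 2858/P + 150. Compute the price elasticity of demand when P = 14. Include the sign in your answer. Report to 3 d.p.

At P = 14, Q = 354.143.
dQ/dP = −2858/P² = -14.582.
ε = (dQ/dP)(P/Q) = (-14.582)(14/354.143).
|ε| < 1, so demand is inelastic at this price.

-0.576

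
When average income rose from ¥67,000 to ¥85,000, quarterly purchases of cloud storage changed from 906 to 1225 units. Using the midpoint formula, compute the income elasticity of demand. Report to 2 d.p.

1.26

ΔQ = 319, ΔI = 18000. Midpoints: Ī = 76,000, Q̄ = 1065.5.
ε_I = (ΔQ/ΔI)(Ī/Q̄) = (319/18000)(76000/1065.5).
ε_I > 0, so the good is normal.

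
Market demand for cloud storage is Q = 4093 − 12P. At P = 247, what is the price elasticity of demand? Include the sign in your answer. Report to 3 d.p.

At P = 247, Q = 1129.
dQ/dP = −12.
ε = (dQ/dP)(P/Q) = (-12)(247/1129).

-2.625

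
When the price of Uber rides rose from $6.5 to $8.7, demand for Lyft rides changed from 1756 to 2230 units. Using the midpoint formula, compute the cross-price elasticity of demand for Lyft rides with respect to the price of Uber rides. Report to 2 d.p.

ΔQ_x = 2230 − 1756 = 474; ΔP_y = 8.7 − 6.5 = 2.2.
Midpoints: P̄_y = 7.60, Q̄_x = 1993.0.
ε_xy = (ΔQ_x/ΔP_y)(P̄_y/Q̄_x) = (474/2.2)(7.60/1993.0).

0.82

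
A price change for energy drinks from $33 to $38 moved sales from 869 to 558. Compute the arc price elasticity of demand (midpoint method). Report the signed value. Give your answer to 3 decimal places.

ΔQ = 558 − 869 = -311; ΔP = 38 − 33 = 5.
Midpoints: P̄ = 35.50, Q̄ = 713.5.
ε = (ΔQ/ΔP)(P̄/Q̄) = (-311/5)(35.50/713.5).

-3.095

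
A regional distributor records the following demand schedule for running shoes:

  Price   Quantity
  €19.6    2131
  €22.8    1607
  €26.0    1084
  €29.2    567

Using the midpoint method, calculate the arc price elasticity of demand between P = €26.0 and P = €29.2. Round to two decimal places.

At P = 26.0, Q = 1084; at P = 29.2, Q = 567.
ΔQ = -517, ΔP = 3.2. Midpoints: P̄ = 27.60, Q̄ = 825.5.
ε = (ΔQ/ΔP)(P̄/Q̄) = (-517/3.2)(27.60/825.5).

-5.40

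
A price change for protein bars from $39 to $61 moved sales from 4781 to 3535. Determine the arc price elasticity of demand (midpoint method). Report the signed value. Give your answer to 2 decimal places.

-0.68

ΔQ = 3535 − 4781 = -1246; ΔP = 61 − 39 = 22.
Midpoints: P̄ = 50.00, Q̄ = 4158.0.
ε = (ΔQ/ΔP)(P̄/Q̄) = (-1246/22)(50.00/4158.0).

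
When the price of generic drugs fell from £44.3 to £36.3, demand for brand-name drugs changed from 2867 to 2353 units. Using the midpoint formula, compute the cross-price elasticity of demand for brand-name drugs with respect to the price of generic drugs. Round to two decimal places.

0.99

ΔQ_x = 2353 − 2867 = -514; ΔP_y = 36.3 − 44.3 = -8.
Midpoints: P̄_y = 40.30, Q̄_x = 2610.0.
ε_xy = (ΔQ_x/ΔP_y)(P̄_y/Q̄_x) = (-514/-8)(40.30/2610.0).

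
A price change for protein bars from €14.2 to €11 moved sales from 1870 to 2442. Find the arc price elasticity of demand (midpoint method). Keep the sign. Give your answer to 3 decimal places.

ΔQ = 2442 − 1870 = 572; ΔP = 11 − 14.2 = -3.2.
Midpoints: P̄ = 12.60, Q̄ = 2156.0.
ε = (ΔQ/ΔP)(P̄/Q̄) = (572/-3.2)(12.60/2156.0).

-1.045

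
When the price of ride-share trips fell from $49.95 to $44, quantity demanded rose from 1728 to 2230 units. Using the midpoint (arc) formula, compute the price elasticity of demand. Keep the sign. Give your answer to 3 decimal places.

ΔQ = 2230 − 1728 = 502; ΔP = 44 − 49.95 = -5.95.
Midpoints: P̄ = 46.98, Q̄ = 1979.0.
ε = (ΔQ/ΔP)(P̄/Q̄) = (502/-5.95)(46.98/1979.0).

-2.003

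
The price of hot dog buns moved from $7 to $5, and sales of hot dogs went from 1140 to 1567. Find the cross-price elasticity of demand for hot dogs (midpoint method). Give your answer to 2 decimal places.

-0.95

ΔQ_x = 1567 − 1140 = 427; ΔP_y = 5 − 7 = -2.
Midpoints: P̄_y = 6.00, Q̄_x = 1353.5.
ε_xy = (ΔQ_x/ΔP_y)(P̄_y/Q̄_x) = (427/-2)(6.00/1353.5).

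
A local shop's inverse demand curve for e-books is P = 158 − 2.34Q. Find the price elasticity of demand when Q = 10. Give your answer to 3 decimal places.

-5.752

At Q = 10, P = 158 − 2.34(10) = 134.60.
dP/dQ = −2.34, so dQ/dP = 1/(−2.34) = -0.427.
ε = (dQ/dP)(P/Q) = (-0.427)(134.60/10).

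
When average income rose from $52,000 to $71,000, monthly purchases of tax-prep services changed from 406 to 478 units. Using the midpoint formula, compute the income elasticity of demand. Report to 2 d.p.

ΔQ = 72, ΔI = 19000. Midpoints: Ī = 61,500, Q̄ = 442.0.
ε_I = (ΔQ/ΔI)(Ī/Q̄) = (72/19000)(61500/442.0).

0.53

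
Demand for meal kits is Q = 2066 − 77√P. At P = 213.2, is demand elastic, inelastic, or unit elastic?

Q = 941.695, dQ/dP = -2.637.
ε = (dQ/dP)(P/Q) ≈ -0.597.
|ε| = 0.60 < 1.

inelastic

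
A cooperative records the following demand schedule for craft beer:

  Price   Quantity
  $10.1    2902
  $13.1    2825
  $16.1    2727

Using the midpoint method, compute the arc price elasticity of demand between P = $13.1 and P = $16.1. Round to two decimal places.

At P = 13.1, Q = 2825; at P = 16.1, Q = 2727.
ΔQ = -98, ΔP = 3.0. Midpoints: P̄ = 14.60, Q̄ = 2776.0.
ε = (ΔQ/ΔP)(P̄/Q̄) = (-98/3.0)(14.60/2776.0).

-0.17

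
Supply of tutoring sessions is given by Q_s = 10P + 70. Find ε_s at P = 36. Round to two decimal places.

At P = 36, Q_s = 430.
dQ_s/dP = 10.
ε_s = (dQ_s/dP)(P/Q_s) = (10)(36/430).

0.84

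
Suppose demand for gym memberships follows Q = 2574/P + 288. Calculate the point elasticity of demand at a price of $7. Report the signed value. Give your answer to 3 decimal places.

At P = 7, Q = 655.714.
dQ/dP = −2574/P² = -52.531.
ε = (dQ/dP)(P/Q) = (-52.531)(7/655.714).
|ε| < 1, so demand is inelastic at this price.

-0.561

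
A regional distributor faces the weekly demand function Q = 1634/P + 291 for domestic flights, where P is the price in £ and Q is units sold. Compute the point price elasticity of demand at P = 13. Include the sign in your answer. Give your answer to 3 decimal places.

At P = 13, Q = 416.692.
dQ/dP = −1634/P² = -9.669.
ε = (dQ/dP)(P/Q) = (-9.669)(13/416.692).

-0.302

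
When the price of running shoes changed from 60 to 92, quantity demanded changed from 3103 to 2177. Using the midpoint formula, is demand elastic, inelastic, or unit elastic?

Arc ε ≈ -0.833.
|ε| = 0.83 < 1.

inelastic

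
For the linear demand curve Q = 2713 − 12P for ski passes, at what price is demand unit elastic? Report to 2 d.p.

For linear demand Q = a − bP, ε = −bP/(a − bP). |ε| = 1 when bP = a − bP, i.e. P = a/(2b).
P = 2713/(2·12) = 2713/24 = 113.0417.

113.04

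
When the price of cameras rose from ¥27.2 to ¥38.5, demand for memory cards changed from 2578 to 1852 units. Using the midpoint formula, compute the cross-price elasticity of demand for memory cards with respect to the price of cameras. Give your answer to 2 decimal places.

ΔQ_x = 1852 − 2578 = -726; ΔP_y = 38.5 − 27.2 = 11.3.
Midpoints: P̄_y = 32.85, Q̄_x = 2215.0.
ε_xy = (ΔQ_x/ΔP_y)(P̄_y/Q̄_x) = (-726/11.3)(32.85/2215.0).
ε_xy < 0, so the goods are complements.

-0.95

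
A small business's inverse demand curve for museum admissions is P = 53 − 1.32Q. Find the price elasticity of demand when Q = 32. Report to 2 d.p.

-0.25

At Q = 32, P = 53 − 1.32(32) = 10.76.
dP/dQ = −1.32, so dQ/dP = 1/(−1.32) = -0.758.
ε = (dQ/dP)(P/Q) = (-0.758)(10.76/32).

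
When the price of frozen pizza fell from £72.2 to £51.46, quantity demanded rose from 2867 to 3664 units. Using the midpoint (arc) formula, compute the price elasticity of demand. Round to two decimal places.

-0.73

ΔQ = 3664 − 2867 = 797; ΔP = 51.46 − 72.2 = -20.74.
Midpoints: P̄ = 61.83, Q̄ = 3265.5.
ε = (ΔQ/ΔP)(P̄/Q̄) = (797/-20.74)(61.83/3265.5).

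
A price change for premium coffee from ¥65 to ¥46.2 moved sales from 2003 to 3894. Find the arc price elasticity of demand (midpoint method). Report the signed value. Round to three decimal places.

-1.897

ΔQ = 3894 − 2003 = 1891; ΔP = 46.2 − 65 = -18.8.
Midpoints: P̄ = 55.60, Q̄ = 2948.5.
ε = (ΔQ/ΔP)(P̄/Q̄) = (1891/-18.8)(55.60/2948.5).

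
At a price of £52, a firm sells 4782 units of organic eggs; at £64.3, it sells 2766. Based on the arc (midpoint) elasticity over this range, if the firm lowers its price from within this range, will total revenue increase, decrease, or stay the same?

Arc ε = (-2016/12.3)(58.15/3774.0) ≈ -2.525.
|ε| = 2.53 > 1, so demand is elastic. A price cut therefore raises total revenue.

increase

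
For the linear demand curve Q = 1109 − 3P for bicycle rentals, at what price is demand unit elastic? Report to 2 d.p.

For linear demand Q = a − bP, ε = −bP/(a − bP). |ε| = 1 when bP = a − bP, i.e. P = a/(2b).
P = 1109/(2·3) = 1109/6 = 184.8333.

184.83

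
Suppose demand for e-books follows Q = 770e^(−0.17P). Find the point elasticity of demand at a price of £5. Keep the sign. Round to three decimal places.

At P = 5, Q = 329.109.
dQ/dP = −0.17·770e^(−0.17P) = −0.17Q = -55.949.
ε = (dQ/dP)(P/Q) = (-55.949)(5/329.109).
|ε| < 1, so demand is inelastic at this price.

-0.850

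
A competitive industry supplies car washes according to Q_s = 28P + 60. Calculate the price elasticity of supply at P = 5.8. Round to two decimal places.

At P = 5.8, Q_s = 222.40.
dQ_s/dP = 28.
ε_s = (dQ_s/dP)(P/Q_s) = (28)(5.8/222.40).

0.73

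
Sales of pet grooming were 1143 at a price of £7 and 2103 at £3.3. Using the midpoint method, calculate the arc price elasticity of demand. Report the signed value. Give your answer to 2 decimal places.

-0.82

ΔQ = 2103 − 1143 = 960; ΔP = 3.3 − 7 = -3.7.
Midpoints: P̄ = 5.15, Q̄ = 1623.0.
ε = (ΔQ/ΔP)(P̄/Q̄) = (960/-3.7)(5.15/1623.0).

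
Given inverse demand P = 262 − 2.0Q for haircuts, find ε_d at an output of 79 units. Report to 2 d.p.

At Q = 79, P = 262 − 2.0(79) = 104.00.
dP/dQ = −2.0, so dQ/dP = 1/(−2.0) = -0.500.
ε = (dQ/dP)(P/Q) = (-0.500)(104.00/79).

-0.66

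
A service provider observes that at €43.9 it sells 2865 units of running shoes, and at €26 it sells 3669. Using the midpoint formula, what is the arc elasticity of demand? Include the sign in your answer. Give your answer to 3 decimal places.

ΔQ = 3669 − 2865 = 804; ΔP = 26 − 43.9 = -17.9.
Midpoints: P̄ = 34.95, Q̄ = 3267.0.
ε = (ΔQ/ΔP)(P̄/Q̄) = (804/-17.9)(34.95/3267.0).

-0.481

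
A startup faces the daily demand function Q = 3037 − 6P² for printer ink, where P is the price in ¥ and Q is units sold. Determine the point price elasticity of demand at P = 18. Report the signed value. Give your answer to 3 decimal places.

At P = 18, Q = 1093.
dQ/dP = −12P = -216.
ε = (dQ/dP)(P/Q) = (-216)(18/1093).
|ε| > 1, so demand is elastic at this price.

-3.557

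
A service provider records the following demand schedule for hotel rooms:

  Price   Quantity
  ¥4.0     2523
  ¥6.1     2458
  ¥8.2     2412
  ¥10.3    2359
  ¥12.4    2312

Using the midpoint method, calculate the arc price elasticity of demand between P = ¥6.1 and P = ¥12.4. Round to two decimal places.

At P = 6.1, Q = 2458; at P = 12.4, Q = 2312.
ΔQ = -146, ΔP = 6.3. Midpoints: P̄ = 9.25, Q̄ = 2385.0.
ε = (ΔQ/ΔP)(P̄/Q̄) = (-146/6.3)(9.25/2385.0).

-0.09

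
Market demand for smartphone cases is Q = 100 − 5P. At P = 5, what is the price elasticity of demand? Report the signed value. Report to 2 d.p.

-0.33

At P = 5, Q = 75.
dQ/dP = −5.
ε = (dQ/dP)(P/Q) = (-5)(5/75).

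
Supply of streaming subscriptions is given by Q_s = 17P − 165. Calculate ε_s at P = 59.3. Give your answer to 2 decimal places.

At P = 59.3, Q_s = 843.10.
dQ_s/dP = 17.
ε_s = (dQ_s/dP)(P/Q_s) = (17)(59.3/843.10).

1.20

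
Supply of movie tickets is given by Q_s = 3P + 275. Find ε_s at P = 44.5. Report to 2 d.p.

0.33

At P = 44.5, Q_s = 408.50.
dQ_s/dP = 3.
ε_s = (dQ_s/dP)(P/Q_s) = (3)(44.5/408.50).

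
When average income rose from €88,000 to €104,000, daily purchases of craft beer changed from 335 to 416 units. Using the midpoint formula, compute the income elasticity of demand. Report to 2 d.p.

ΔQ = 81, ΔI = 16000. Midpoints: Ī = 96,000, Q̄ = 375.5.
ε_I = (ΔQ/ΔI)(Ī/Q̄) = (81/16000)(96000/375.5).
ε_I > 0, so the good is normal.

1.29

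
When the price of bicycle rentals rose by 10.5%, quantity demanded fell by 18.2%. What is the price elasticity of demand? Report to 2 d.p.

-1.73

ε = %ΔQ / %ΔP = (-18.2)/(10.5) = -1.733.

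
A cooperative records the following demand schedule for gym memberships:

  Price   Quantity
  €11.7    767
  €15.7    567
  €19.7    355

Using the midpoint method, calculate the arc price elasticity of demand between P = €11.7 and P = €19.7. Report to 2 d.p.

-1.44

At P = 11.7, Q = 767; at P = 19.7, Q = 355.
ΔQ = -412, ΔP = 8.0. Midpoints: P̄ = 15.70, Q̄ = 561.0.
ε = (ΔQ/ΔP)(P̄/Q̄) = (-412/8.0)(15.70/561.0).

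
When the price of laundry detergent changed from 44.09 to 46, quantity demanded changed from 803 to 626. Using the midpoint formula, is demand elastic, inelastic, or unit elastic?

Arc ε ≈ -5.842.
|ε| = 5.84 > 1.

elastic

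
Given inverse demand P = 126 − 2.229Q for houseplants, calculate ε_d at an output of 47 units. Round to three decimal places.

At Q = 47, P = 126 − 2.229(47) = 21.24.
dP/dQ = −2.229, so dQ/dP = 1/(−2.229) = -0.449.
ε = (dQ/dP)(P/Q) = (-0.449)(21.24/47).

-0.203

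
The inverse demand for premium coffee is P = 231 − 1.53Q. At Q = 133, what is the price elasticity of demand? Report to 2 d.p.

-0.14

At Q = 133, P = 231 − 1.53(133) = 27.51.
dP/dQ = −1.53, so dQ/dP = 1/(−1.53) = -0.654.
ε = (dQ/dP)(P/Q) = (-0.654)(27.51/133).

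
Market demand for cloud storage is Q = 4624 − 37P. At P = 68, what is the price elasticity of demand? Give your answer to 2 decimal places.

-1.19

At P = 68, Q = 2108.
dQ/dP = −37.
ε = (dQ/dP)(P/Q) = (-37)(68/2108).
|ε| > 1, so demand is elastic at this price.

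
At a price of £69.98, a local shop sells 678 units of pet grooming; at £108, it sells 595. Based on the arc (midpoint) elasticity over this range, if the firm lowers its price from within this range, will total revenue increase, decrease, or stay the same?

Arc ε = (-83/38.02)(88.99/636.5) ≈ -0.305.
|ε| = 0.31 < 1, so demand is inelastic. A price cut therefore reduces total revenue.

decrease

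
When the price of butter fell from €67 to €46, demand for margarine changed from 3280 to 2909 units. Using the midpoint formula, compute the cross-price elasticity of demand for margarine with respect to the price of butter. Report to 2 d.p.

0.32

ΔQ_x = 2909 − 3280 = -371; ΔP_y = 46 − 67 = -21.
Midpoints: P̄_y = 56.50, Q̄_x = 3094.5.
ε_xy = (ΔQ_x/ΔP_y)(P̄_y/Q̄_x) = (-371/-21)(56.50/3094.5).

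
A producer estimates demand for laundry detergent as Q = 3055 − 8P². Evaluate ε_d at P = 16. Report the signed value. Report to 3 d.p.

At P = 16, Q = 1007.
dQ/dP = −16P = -256.
ε = (dQ/dP)(P/Q) = (-256)(16/1007).
|ε| > 1, so demand is elastic at this price.

-4.068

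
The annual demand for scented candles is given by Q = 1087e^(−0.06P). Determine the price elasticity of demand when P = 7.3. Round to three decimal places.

At P = 7.3, Q = 701.469.
dQ/dP = −0.06·1087e^(−0.06P) = −0.06Q = -42.088.
ε = (dQ/dP)(P/Q) = (-42.088)(7.3/701.469).

-0.438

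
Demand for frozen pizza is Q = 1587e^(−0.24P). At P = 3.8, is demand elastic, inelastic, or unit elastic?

Q = 637.530, dQ/dP = -153.007.
ε = (dQ/dP)(P/Q) ≈ -0.912.
|ε| = 0.91 < 1.

inelastic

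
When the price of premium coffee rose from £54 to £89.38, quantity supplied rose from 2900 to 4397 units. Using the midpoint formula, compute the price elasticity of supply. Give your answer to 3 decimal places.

0.831

ΔQ = 4397 − 2900 = 1497; ΔP = 89.38 − 54 = 35.38.
Midpoints: P̄ = 71.69, Q̄ = 3648.5.
ε_s = (ΔQ/ΔP)(P̄/Q̄) = (1497/35.38)(71.69/3648.5).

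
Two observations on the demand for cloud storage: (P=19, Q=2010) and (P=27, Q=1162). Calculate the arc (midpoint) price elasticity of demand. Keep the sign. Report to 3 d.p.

-1.537

ΔQ = 1162 − 2010 = -848; ΔP = 27 − 19 = 8.
Midpoints: P̄ = 23.00, Q̄ = 1586.0.
ε = (ΔQ/ΔP)(P̄/Q̄) = (-848/8)(23.00/1586.0).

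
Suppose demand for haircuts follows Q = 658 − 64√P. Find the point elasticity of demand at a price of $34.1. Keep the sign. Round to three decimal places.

-0.657

At P = 34.1, Q = 284.271.
dQ/dP = −64/(2√P) = -5.480.
ε = (dQ/dP)(P/Q) = (-5.480)(34.1/284.271).
|ε| < 1, so demand is inelastic at this price.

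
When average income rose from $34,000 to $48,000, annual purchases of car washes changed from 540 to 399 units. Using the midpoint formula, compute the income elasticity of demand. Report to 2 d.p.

ΔQ = -141, ΔI = 14000. Midpoints: Ī = 41,000, Q̄ = 469.5.
ε_I = (ΔQ/ΔI)(Ī/Q̄) = (-141/14000)(41000/469.5).

-0.88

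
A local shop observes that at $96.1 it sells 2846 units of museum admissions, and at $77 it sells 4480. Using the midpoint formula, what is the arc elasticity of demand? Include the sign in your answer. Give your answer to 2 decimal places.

-2.02

ΔQ = 4480 − 2846 = 1634; ΔP = 77 − 96.1 = -19.1.
Midpoints: P̄ = 86.55, Q̄ = 3663.0.
ε = (ΔQ/ΔP)(P̄/Q̄) = (1634/-19.1)(86.55/3663.0).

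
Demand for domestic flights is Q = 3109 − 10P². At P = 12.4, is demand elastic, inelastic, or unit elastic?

Q = 1571.400, dQ/dP = -248.
ε = (dQ/dP)(P/Q) ≈ -1.957.
|ε| = 1.96 > 1.

elastic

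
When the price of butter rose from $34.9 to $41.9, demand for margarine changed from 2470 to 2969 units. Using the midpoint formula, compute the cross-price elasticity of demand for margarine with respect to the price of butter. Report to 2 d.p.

1.01

ΔQ_x = 2969 − 2470 = 499; ΔP_y = 41.9 − 34.9 = 7.
Midpoints: P̄_y = 38.40, Q̄_x = 2719.5.
ε_xy = (ΔQ_x/ΔP_y)(P̄_y/Q̄_x) = (499/7)(38.40/2719.5).
ε_xy > 0, so the goods are substitutes.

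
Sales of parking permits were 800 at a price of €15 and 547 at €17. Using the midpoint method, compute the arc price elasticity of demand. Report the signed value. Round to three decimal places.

-3.005

ΔQ = 547 − 800 = -253; ΔP = 17 − 15 = 2.
Midpoints: P̄ = 16.00, Q̄ = 673.5.
ε = (ΔQ/ΔP)(P̄/Q̄) = (-253/2)(16.00/673.5).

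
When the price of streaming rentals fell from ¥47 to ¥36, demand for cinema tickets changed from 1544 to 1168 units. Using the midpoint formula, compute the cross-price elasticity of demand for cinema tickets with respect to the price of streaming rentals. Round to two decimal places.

ΔQ_x = 1168 − 1544 = -376; ΔP_y = 36 − 47 = -11.
Midpoints: P̄_y = 41.50, Q̄_x = 1356.0.
ε_xy = (ΔQ_x/ΔP_y)(P̄_y/Q̄_x) = (-376/-11)(41.50/1356.0).
ε_xy > 0, so the goods are substitutes.

1.05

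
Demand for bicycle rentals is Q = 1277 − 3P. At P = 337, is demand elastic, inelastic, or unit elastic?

elastic

Q = 266, dQ/dP = -3.
ε = (dQ/dP)(P/Q) ≈ -3.801.
|ε| = 3.80 > 1.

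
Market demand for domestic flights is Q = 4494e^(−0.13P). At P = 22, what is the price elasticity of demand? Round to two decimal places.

-2.86

At P = 22, Q = 257.366.
dQ/dP = −0.13·4494e^(−0.13P) = −0.13Q = -33.458.
ε = (dQ/dP)(P/Q) = (-33.458)(22/257.366).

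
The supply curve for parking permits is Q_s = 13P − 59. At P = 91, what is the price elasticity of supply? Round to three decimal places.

At P = 91, Q_s = 1124.
dQ_s/dP = 13.
ε_s = (dQ_s/dP)(P/Q_s) = (13)(91/1124).

1.052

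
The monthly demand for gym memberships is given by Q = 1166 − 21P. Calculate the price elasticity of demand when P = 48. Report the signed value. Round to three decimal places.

-6.380

At P = 48, Q = 158.
dQ/dP = −21.
ε = (dQ/dP)(P/Q) = (-21)(48/158).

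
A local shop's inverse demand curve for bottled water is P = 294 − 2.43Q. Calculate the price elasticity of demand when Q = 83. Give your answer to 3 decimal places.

-0.458

At Q = 83, P = 294 − 2.43(83) = 92.31.
dP/dQ = −2.43, so dQ/dP = 1/(−2.43) = -0.412.
ε = (dQ/dP)(P/Q) = (-0.412)(92.31/83).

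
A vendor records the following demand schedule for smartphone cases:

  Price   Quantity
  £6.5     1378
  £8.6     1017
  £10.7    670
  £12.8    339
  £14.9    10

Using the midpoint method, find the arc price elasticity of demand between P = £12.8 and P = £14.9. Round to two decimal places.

At P = 12.8, Q = 339; at P = 14.9, Q = 10.
ΔQ = -329, ΔP = 2.1. Midpoints: P̄ = 13.85, Q̄ = 174.5.
ε = (ΔQ/ΔP)(P̄/Q̄) = (-329/2.1)(13.85/174.5).

-12.43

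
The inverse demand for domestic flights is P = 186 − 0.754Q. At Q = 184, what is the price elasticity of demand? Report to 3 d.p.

-0.341

At Q = 184, P = 186 − 0.754(184) = 47.26.
dP/dQ = −0.754, so dQ/dP = 1/(−0.754) = -1.326.
ε = (dQ/dP)(P/Q) = (-1.326)(47.26/184).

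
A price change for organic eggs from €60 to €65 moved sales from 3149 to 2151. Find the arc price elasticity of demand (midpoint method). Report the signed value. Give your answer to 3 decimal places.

ΔQ = 2151 − 3149 = -998; ΔP = 65 − 60 = 5.
Midpoints: P̄ = 62.50, Q̄ = 2650.0.
ε = (ΔQ/ΔP)(P̄/Q̄) = (-998/5)(62.50/2650.0).

-4.708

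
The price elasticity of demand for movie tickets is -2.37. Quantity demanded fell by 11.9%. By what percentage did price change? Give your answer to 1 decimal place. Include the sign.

5.0%

%ΔP ≈ %ΔQ / ε = (-11.9%)/(-2.37) = 5.02%.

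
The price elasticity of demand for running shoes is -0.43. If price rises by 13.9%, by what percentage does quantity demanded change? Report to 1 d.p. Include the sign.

-6.0%

%ΔQ ≈ ε × %ΔP = (-0.43)(13.9%) = -5.98%.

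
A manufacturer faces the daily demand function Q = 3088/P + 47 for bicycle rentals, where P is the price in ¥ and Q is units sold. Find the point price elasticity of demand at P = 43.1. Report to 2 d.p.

At P = 43.1, Q = 118.647.
dQ/dP = −3088/P² = -1.662.
ε = (dQ/dP)(P/Q) = (-1.662)(43.1/118.647).

-0.60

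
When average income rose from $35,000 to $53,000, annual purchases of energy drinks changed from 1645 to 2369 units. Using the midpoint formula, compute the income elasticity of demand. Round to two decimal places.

ΔQ = 724, ΔI = 18000. Midpoints: Ī = 44,000, Q̄ = 2007.0.
ε_I = (ΔQ/ΔI)(Ī/Q̄) = (724/18000)(44000/2007.0).

0.88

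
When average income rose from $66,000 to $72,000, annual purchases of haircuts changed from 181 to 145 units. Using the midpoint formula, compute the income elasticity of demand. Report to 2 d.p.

-2.54

ΔQ = -36, ΔI = 6000. Midpoints: Ī = 69,000, Q̄ = 163.0.
ε_I = (ΔQ/ΔI)(Ī/Q̄) = (-36/6000)(69000/163.0).
ε_I < 0, so the good is inferior.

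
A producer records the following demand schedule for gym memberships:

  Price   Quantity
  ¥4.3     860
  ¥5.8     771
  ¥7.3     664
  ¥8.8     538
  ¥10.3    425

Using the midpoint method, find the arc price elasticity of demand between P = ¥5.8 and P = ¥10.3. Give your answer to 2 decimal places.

-1.04

At P = 5.8, Q = 771; at P = 10.3, Q = 425.
ΔQ = -346, ΔP = 4.5. Midpoints: P̄ = 8.05, Q̄ = 598.0.
ε = (ΔQ/ΔP)(P̄/Q̄) = (-346/4.5)(8.05/598.0).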